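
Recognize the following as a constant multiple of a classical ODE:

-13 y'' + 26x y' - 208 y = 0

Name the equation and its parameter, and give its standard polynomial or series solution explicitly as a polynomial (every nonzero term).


All three coefficients share the factor -13; dividing through by -13 gives  y'' - 2x y' + 16 y = 0.
This matches the Hermite equation y'' - 2x y' + 2n y = 0 with 2n = 16, so n = 8; the polynomial solution is H_8(x).
With y = sum_k a_k x^k, matching x^k gives (k+2)(k+1) a_{k+2} = 2(k - n) a_k = 2(k - 8) a_k. The right side vanishes at k = 8, so the series with the parity of 8 terminates at degree 8.
Standard normalization: leading coefficient of H_n is 2^n, so a_8 = 2^8 = 256. Work downward with a_k = (k+1)(k+2) a_{k+2} / (2(k - n)):
  a_6 = (7)(8)(256) / (2(6 - 8)) = 14336/(-4) = -3584
  a_4 = (5)(6)(-3584) / (2(4 - 8)) = -107520/(-8) = 13440
  a_2 = (3)(4)(13440) / (2(2 - 8)) = 161280/(-12) = -13440
  a_0 = (1)(2)(-13440) / (2(0 - 8)) = -26880/(-16) = 1680
Hence H_8(x) = 256 x^8 - 3584 x^6 + 13440 x^4 - 13440 x^2 + 1680.

H_8(x); series = 256 x^8 - 3584 x^6 + 13440 x^4 - 13440 x^2 + 1680


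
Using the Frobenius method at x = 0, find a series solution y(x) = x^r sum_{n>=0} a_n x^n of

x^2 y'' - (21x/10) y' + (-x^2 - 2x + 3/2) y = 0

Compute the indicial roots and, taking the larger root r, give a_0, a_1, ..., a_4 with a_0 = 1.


Write in Frobenius form y'' + (p(x)/x) y' + (q(x)/x^2) y = 0:
  p(x) = -21/10,  q(x) = -x^2 - 2x + 3/2.
Indicial equation: r(r-1) + (-21/10) r + (3/2) = 0 -> roots r_1 = 5/2, r_2 = 3/5.
Take r = r_1 = 5/2. Let y(x) = x^r sum_{n>=0} a_n x^n with a_0 = 1.
Substitute y = x^r sum a_n x^n and match x^{r+n}. The recurrence is
  D(n) a_n - 2 a_{n-1} - 1 a_{n-2} = 0,  where D(n) = (r+n)(r+n-1) + (-21/10)(r+n) + (3/2).
  a_n = [2 a_{n-1} + 1 a_{n-2}] / D(n).
Since the indicial polynomial factors as (r - r_1)(r - r_2), D(n) = (r_1 + n - r_1)(r_1 + n - r_2) = n(n + 19/10).
Evaluating step by step (a_0 = 1):
  n = 1: D(1) = 1(1 + 19/10) = 29/10; numerator = 2(1) = 2; a_1 = (2)/(29/10) = 20/29
  n = 2: D(2) = 2(2 + 19/10) = 39/5; numerator = 2(20/29) + 1(1) = 69/29; a_2 = (69/29)/(39/5) = 115/377
  n = 3: D(3) = 3(3 + 19/10) = 147/10; numerator = 2(115/377) + 1(20/29) = 490/377; a_3 = (490/377)/(147/10) = 100/1131
  n = 4: D(4) = 4(4 + 19/10) = 118/5; numerator = 2(100/1131) + 1(115/377) = 545/1131; a_4 = (545/1131)/(118/5) = 2725/133458

r = 5/2; a_0 = 1; a_1 = 20/29; a_2 = 115/377; a_3 = 100/1131; a_4 = 2725/133458


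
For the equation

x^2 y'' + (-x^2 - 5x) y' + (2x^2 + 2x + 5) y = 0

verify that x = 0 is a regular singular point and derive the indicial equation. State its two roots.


Divide by x^2 to reach normal form y'' + P_1(x) y' + P_2(x) y = 0 with P_1(x) = -1 - 5/x and P_2(x) = 2 + 2/x + 5/x^2.
x = 0 is a singular point because the y'-coefficient -1 - 5/x has a pole at x = 0 and the y-coefficient 2 + 2/x + 5/x^2 has a pole at x = 0.
It is a regular singular point because x P_1(x) = p(x) = -x - 5 and x^2 P_2(x) = q(x) = 2x^2 + 2x + 5 are polynomials, hence analytic at x = 0.
p(0) = -5,  q(0) = 5.
Indicial equation: r(r-1) + p(0) r + q(0) = 0, i.e. r^2 + (p(0) - 1) r + q(0) = 0, i.e. r^2 - 6 r + 5 = 0.
Discriminant: (-6)^2 - 4(5) = 16, so r = (6 ± 4)/2.
Solving: r_1 = 5, r_2 = 1.

indicial: r^2 - 6 r + 5 = 0; roots r_1 = 5, r_2 = 1


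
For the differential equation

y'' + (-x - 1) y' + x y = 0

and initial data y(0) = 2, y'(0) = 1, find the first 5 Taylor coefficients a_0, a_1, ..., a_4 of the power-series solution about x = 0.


Ansatz: y(x) = sum_{n>=0} a_n x^n, so y'(x) = sum_{n>=1} n a_n x^(n-1) and y''(x) = sum_{n>=2} n(n-1) a_n x^(n-2).
Substitute into P(x) y'' + Q(x) y' + R(x) y = 0 with P(x) = 1, Q(x) = -x - 1, R(x) = x, and match powers of x.
Initial conditions: a_0 = 2, a_1 = 1.
Setting the coefficient of each power of x to zero and solving order by order (substituting the coefficients already found):
  x^0: 2 a_2 - a_1 = 0  ->  2 a_2 = a_1 = 1  ->  a_2 = 1/2
  x^1: 6 a_3 - 2 a_2 - a_1 + a_0 = 0  ->  6 a_3 = 2 a_2 + a_1 - a_0 = 0  ->  a_3 = 0
  x^2: 12 a_4 - 3 a_3 - 2 a_2 + a_1 = 0  ->  12 a_4 = 3 a_3 + 2 a_2 - a_1 = 0  ->  a_4 = 0
Truncated series: y(x) = 2 + x + (1/2) x^2 + O(x^5).

a_0 = 2; a_1 = 1; a_2 = 1/2; a_3 = 0; a_4 = 0


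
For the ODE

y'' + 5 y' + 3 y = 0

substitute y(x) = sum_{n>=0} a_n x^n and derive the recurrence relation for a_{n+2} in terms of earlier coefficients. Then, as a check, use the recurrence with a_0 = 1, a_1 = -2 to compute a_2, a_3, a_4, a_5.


Substitute y = sum_n a_n x^n.
y''(x) has coefficient (n+2)(n+1) a_{n+2} at x^n;
5 y'(x) has coefficient 5 (n+1) a_{n+1} at x^n;
3 y(x) has coefficient 3 a_n at x^n.
Matching x^n: (n+2)(n+1) a_{n+2} + 5 (n+1) a_{n+1} + 3 a_n = 0.
Thus a_{n+2} = [-5 (n+1) a_{n+1} - 3 a_n] / ((n+1)(n+2)).

Check with a_0 = 1, a_1 = -2 (apply the recurrence for n = 0, 1, 2, 3): a_0 = 1, a_1 = -2, a_2 = 7/2, a_3 = -29/6, a_4 = 31/6, a_5 = -533/120.

a_(n+2) = [-5 (n+1) a_(n+1) - 3 a_n] / ((n+1)(n+2)); check: a_0 = 1, a_1 = -2, a_2 = 7/2, a_3 = -29/6, a_4 = 31/6, a_5 = -533/120


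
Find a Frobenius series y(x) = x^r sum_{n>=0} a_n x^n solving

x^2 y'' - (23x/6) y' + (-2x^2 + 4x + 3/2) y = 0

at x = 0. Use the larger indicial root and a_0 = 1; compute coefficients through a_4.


Write in Frobenius form y'' + (p(x)/x) y' + (q(x)/x^2) y = 0:
  p(x) = -23/6,  q(x) = -2x^2 + 4x + 3/2.
Indicial equation: r(r-1) + (-23/6) r + (3/2) = 0 -> roots r_1 = 9/2, r_2 = 1/3.
Take r = r_1 = 9/2. Let y(x) = x^r sum_{n>=0} a_n x^n with a_0 = 1.
Substitute y = x^r sum a_n x^n and match x^{r+n}. The recurrence is
  D(n) a_n + 4 a_{n-1} - 2 a_{n-2} = 0,  where D(n) = (r+n)(r+n-1) + (-23/6)(r+n) + (3/2).
  a_n = [-4 a_{n-1} + 2 a_{n-2}] / D(n).
Since the indicial polynomial factors as (r - r_1)(r - r_2), D(n) = (r_1 + n - r_1)(r_1 + n - r_2) = n(n + 25/6).
Evaluating step by step (a_0 = 1):
  n = 1: D(1) = 1(1 + 25/6) = 31/6; numerator = -4(1) = -4; a_1 = (-4)/(31/6) = -24/31
  n = 2: D(2) = 2(2 + 25/6) = 37/3; numerator = -4(-24/31) + 2(1) = 158/31; a_2 = (158/31)/(37/3) = 474/1147
  n = 3: D(3) = 3(3 + 25/6) = 43/2; numerator = -4(474/1147) + 2(-24/31) = -3672/1147; a_3 = (-3672/1147)/(43/2) = -7344/49321
  n = 4: D(4) = 4(4 + 25/6) = 98/3; numerator = -4(-7344/49321) + 2(474/1147) = 70140/49321; a_4 = (70140/49321)/(98/3) = 15030/345247

r = 9/2; a_0 = 1; a_1 = -24/31; a_2 = 474/1147; a_3 = -7344/49321; a_4 = 15030/345247


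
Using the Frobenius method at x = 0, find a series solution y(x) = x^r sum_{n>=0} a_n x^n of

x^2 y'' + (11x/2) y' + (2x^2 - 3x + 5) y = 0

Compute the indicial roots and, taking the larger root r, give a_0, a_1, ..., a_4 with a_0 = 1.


Write in Frobenius form y'' + (p(x)/x) y' + (q(x)/x^2) y = 0:
  p(x) = 11/2,  q(x) = 2x^2 - 3x + 5.
Indicial equation: r(r-1) + (11/2) r + (5) = 0 -> roots r_1 = -2, r_2 = -5/2.
Take r = r_1 = -2. Let y(x) = x^r sum_{n>=0} a_n x^n with a_0 = 1.
Substitute y = x^r sum a_n x^n and match x^{r+n}. The recurrence is
  D(n) a_n - 3 a_{n-1} + 2 a_{n-2} = 0,  where D(n) = (r+n)(r+n-1) + (11/2)(r+n) + (5).
  a_n = [3 a_{n-1} - 2 a_{n-2}] / D(n).
Since the indicial polynomial factors as (r - r_1)(r - r_2), D(n) = (r_1 + n - r_1)(r_1 + n - r_2) = n(n + 1/2).
Evaluating step by step (a_0 = 1):
  n = 1: D(1) = 1(1 + 1/2) = 3/2; numerator = 3(1) = 3; a_1 = (3)/(3/2) = 2
  n = 2: D(2) = 2(2 + 1/2) = 5; numerator = 3(2) - 2(1) = 4; a_2 = (4)/(5) = 4/5
  n = 3: D(3) = 3(3 + 1/2) = 21/2; numerator = 3(4/5) - 2(2) = -8/5; a_3 = (-8/5)/(21/2) = -16/105
  n = 4: D(4) = 4(4 + 1/2) = 18; numerator = 3(-16/105) - 2(4/5) = -72/35; a_4 = (-72/35)/(18) = -4/35

r = -2; a_0 = 1; a_1 = 2; a_2 = 4/5; a_3 = -16/105; a_4 = -4/35


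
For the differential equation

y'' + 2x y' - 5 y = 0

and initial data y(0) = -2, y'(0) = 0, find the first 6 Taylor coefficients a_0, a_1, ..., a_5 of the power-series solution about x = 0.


Ansatz: y(x) = sum_{n>=0} a_n x^n, so y'(x) = sum_{n>=1} n a_n x^(n-1) and y''(x) = sum_{n>=2} n(n-1) a_n x^(n-2).
Substitute into P(x) y'' + Q(x) y' + R(x) y = 0 with P(x) = 1, Q(x) = 2x, R(x) = -5, and match powers of x.
Initial conditions: a_0 = -2, a_1 = 0.
Setting the coefficient of each power of x to zero and solving order by order (substituting the coefficients already found):
  x^0: 2 a_2 - 5 a_0 = 0  ->  2 a_2 = 5 a_0 = -10  ->  a_2 = -5
  x^1: 6 a_3 - 3 a_1 = 0  ->  6 a_3 = 3 a_1 = 0  ->  a_3 = 0
  x^2: 12 a_4 - a_2 = 0  ->  12 a_4 = a_2 = -5  ->  a_4 = -5/12
  x^3: 20 a_5 + a_3 = 0  ->  20 a_5 = -a_3 = 0  ->  a_5 = 0
Truncated series: y(x) = -2 - 5 x^2 - (5/12) x^4 + O(x^6).

a_0 = -2; a_1 = 0; a_2 = -5; a_3 = 0; a_4 = -5/12; a_5 = 0


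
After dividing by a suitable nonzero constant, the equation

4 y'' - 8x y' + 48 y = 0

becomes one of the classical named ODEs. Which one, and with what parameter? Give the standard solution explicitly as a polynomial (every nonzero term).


All three coefficients share the factor 4; dividing through by 4 gives  y'' - 2x y' + 12 y = 0.
This matches the Hermite equation y'' - 2x y' + 2n y = 0 with 2n = 12, so n = 6; the polynomial solution is H_6(x).
With y = sum_k a_k x^k, matching x^k gives (k+2)(k+1) a_{k+2} = 2(k - n) a_k = 2(k - 6) a_k. The right side vanishes at k = 6, so the series with the parity of 6 terminates at degree 6.
Standard normalization: leading coefficient of H_n is 2^n, so a_6 = 2^6 = 64. Work downward with a_k = (k+1)(k+2) a_{k+2} / (2(k - n)):
  a_4 = (5)(6)(64) / (2(4 - 6)) = 1920/(-4) = -480
  a_2 = (3)(4)(-480) / (2(2 - 6)) = -5760/(-8) = 720
  a_0 = (1)(2)(720) / (2(0 - 6)) = 1440/(-12) = -120
Hence H_6(x) = 64 x^6 - 480 x^4 + 720 x^2 - 120.

H_6(x); series = 64 x^6 - 480 x^4 + 720 x^2 - 120


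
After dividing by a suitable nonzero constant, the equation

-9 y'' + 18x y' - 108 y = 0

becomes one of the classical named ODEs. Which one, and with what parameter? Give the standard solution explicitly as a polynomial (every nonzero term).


All three coefficients share the factor -9; dividing through by -9 gives  y'' - 2x y' + 12 y = 0.
This matches the Hermite equation y'' - 2x y' + 2n y = 0 with 2n = 12, so n = 6; the polynomial solution is H_6(x).
With y = sum_k a_k x^k, matching x^k gives (k+2)(k+1) a_{k+2} = 2(k - n) a_k = 2(k - 6) a_k. The right side vanishes at k = 6, so the series with the parity of 6 terminates at degree 6.
Standard normalization: leading coefficient of H_n is 2^n, so a_6 = 2^6 = 64. Work downward with a_k = (k+1)(k+2) a_{k+2} / (2(k - n)):
  a_4 = (5)(6)(64) / (2(4 - 6)) = 1920/(-4) = -480
  a_2 = (3)(4)(-480) / (2(2 - 6)) = -5760/(-8) = 720
  a_0 = (1)(2)(720) / (2(0 - 6)) = 1440/(-12) = -120
Hence H_6(x) = 64 x^6 - 480 x^4 + 720 x^2 - 120.

H_6(x); series = 64 x^6 - 480 x^4 + 720 x^2 - 120


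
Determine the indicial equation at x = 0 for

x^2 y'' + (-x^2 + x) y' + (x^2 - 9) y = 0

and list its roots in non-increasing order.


Divide by x^2 to reach normal form y'' + P_1(x) y' + P_2(x) y = 0 with P_1(x) = -1 + 1/x and P_2(x) = 1 - 9/x^2.
x = 0 is a singular point because the y'-coefficient -1 + 1/x has a pole at x = 0 and the y-coefficient 1 - 9/x^2 has a pole at x = 0.
It is a regular singular point because x P_1(x) = p(x) = 1 - x and x^2 P_2(x) = q(x) = x^2 - 9 are polynomials, hence analytic at x = 0.
p(0) = 1,  q(0) = -9.
Indicial equation: r(r-1) + p(0) r + q(0) = 0, i.e. r^2 + (p(0) - 1) r + q(0) = 0, i.e. r^2 - 9 = 0.
Discriminant: (0)^2 - 4(-9) = 36, so r = (0 ± 6)/2.
Solving: r_1 = 3, r_2 = -3.

indicial: r^2 - 9 = 0; roots r_1 = 3, r_2 = -3


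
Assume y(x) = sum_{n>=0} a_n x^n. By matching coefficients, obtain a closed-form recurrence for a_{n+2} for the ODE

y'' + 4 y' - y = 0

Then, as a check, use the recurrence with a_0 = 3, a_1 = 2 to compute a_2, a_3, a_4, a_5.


Substitute y = sum_n a_n x^n.
y''(x) has coefficient (n+2)(n+1) a_{n+2} at x^n;
4 y'(x) has coefficient 4 (n+1) a_{n+1} at x^n;
-y(x) has coefficient -1 a_n at x^n.
Matching x^n: (n+2)(n+1) a_{n+2} + 4 (n+1) a_{n+1} - 1 a_n = 0.
Thus a_{n+2} = [-4 (n+1) a_{n+1} + 1 a_n] / ((n+1)(n+2)).

Check with a_0 = 3, a_1 = 2 (apply the recurrence for n = 0, 1, 2, 3): a_0 = 3, a_1 = 2, a_2 = -5/2, a_3 = 11/3, a_4 = -31/8, a_5 = 197/60.

a_(n+2) = [-4 (n+1) a_(n+1) + 1 a_n] / ((n+1)(n+2)); check: a_0 = 3, a_1 = 2, a_2 = -5/2, a_3 = 11/3, a_4 = -31/8, a_5 = 197/60


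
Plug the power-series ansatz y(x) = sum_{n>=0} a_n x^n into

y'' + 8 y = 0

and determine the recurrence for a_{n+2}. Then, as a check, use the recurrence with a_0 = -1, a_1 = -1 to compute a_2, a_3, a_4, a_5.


Substitute y = sum_n a_n x^n into y'' + (const) y = 0.
y''(x) = sum_{n>=0} (n+2)(n+1) a_{n+2} x^n.
The ODE becomes sum_n [(n+2)(n+1) a_{n+2} + 8 a_n] x^n = 0.
Setting each coefficient to zero gives the recurrence:
  (n+2)(n+1) a_{n+2} + 8 a_n = 0,
  a_{n+2} = -8 / ((n+1)(n+2)) a_n.

Check with a_0 = -1, a_1 = -1 (apply the recurrence for n = 0, 1, 2, 3): a_0 = -1, a_1 = -1, a_2 = 4, a_3 = 4/3, a_4 = -8/3, a_5 = -8/15.

a_{n+2} = -8/((n+1)(n+2)) * a_n; check: a_0 = -1, a_1 = -1, a_2 = 4, a_3 = 4/3, a_4 = -8/3, a_5 = -8/15


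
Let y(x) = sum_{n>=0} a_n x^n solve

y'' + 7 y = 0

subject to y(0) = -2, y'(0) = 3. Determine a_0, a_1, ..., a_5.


Ansatz: y(x) = sum_{n>=0} a_n x^n, so y'(x) = sum_{n>=1} n a_n x^(n-1) and y''(x) = sum_{n>=2} n(n-1) a_n x^(n-2).
Substitute into P(x) y'' + Q(x) y' + R(x) y = 0 with P(x) = 1, Q(x) = 0, R(x) = 7, and match powers of x.
Initial conditions: a_0 = -2, a_1 = 3.
Setting the coefficient of each power of x to zero and solving order by order (substituting the coefficients already found):
  x^0: 2 a_2 + 7 a_0 = 0  ->  2 a_2 = -7 a_0 = 14  ->  a_2 = 7
  x^1: 6 a_3 + 7 a_1 = 0  ->  6 a_3 = -7 a_1 = -21  ->  a_3 = -7/2
  x^2: 12 a_4 + 7 a_2 = 0  ->  12 a_4 = -7 a_2 = -49  ->  a_4 = -49/12
  x^3: 20 a_5 + 7 a_3 = 0  ->  20 a_5 = -7 a_3 = 49/2  ->  a_5 = 49/40
Truncated series: y(x) = -2 + 3 x + 7 x^2 - (7/2) x^3 - (49/12) x^4 + (49/40) x^5 + O(x^6).

a_0 = -2; a_1 = 3; a_2 = 7; a_3 = -7/2; a_4 = -49/12; a_5 = 49/40


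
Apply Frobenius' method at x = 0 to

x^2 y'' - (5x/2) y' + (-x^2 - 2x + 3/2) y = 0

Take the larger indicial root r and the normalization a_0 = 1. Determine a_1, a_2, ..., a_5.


Write in Frobenius form y'' + (p(x)/x) y' + (q(x)/x^2) y = 0:
  p(x) = -5/2,  q(x) = -x^2 - 2x + 3/2.
Indicial equation: r(r-1) + (-5/2) r + (3/2) = 0 -> roots r_1 = 3, r_2 = 1/2.
Take r = r_1 = 3. Let y(x) = x^r sum_{n>=0} a_n x^n with a_0 = 1.
Substitute y = x^r sum a_n x^n and match x^{r+n}. The recurrence is
  D(n) a_n - 2 a_{n-1} - 1 a_{n-2} = 0,  where D(n) = (r+n)(r+n-1) + (-5/2)(r+n) + (3/2).
  a_n = [2 a_{n-1} + 1 a_{n-2}] / D(n).
Since the indicial polynomial factors as (r - r_1)(r - r_2), D(n) = (r_1 + n - r_1)(r_1 + n - r_2) = n(n + 5/2).
Evaluating step by step (a_0 = 1):
  n = 1: D(1) = 1(1 + 5/2) = 7/2; numerator = 2(1) = 2; a_1 = (2)/(7/2) = 4/7
  n = 2: D(2) = 2(2 + 5/2) = 9; numerator = 2(4/7) + 1(1) = 15/7; a_2 = (15/7)/(9) = 5/21
  n = 3: D(3) = 3(3 + 5/2) = 33/2; numerator = 2(5/21) + 1(4/7) = 22/21; a_3 = (22/21)/(33/2) = 4/63
  n = 4: D(4) = 4(4 + 5/2) = 26; numerator = 2(4/63) + 1(5/21) = 23/63; a_4 = (23/63)/(26) = 23/1638
  n = 5: D(5) = 5(5 + 5/2) = 75/2; numerator = 2(23/1638) + 1(4/63) = 25/273; a_5 = (25/273)/(75/2) = 2/819

r = 3; a_0 = 1; a_1 = 4/7; a_2 = 5/21; a_3 = 4/63; a_4 = 23/1638; a_5 = 2/819


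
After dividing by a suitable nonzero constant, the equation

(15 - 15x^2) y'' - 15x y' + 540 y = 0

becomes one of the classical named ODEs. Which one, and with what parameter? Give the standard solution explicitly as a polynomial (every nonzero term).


All three coefficients share the factor 15; dividing through by 15 gives  (1 - x^2) y'' - x y' + 36 y = 0.
This matches the Chebyshev equation (1 - x^2) y'' - x y' + n^2 y = 0 (note the -x y' term, not -2x y') with n^2 = 36, so n = 6; the polynomial solution is T_6(x).
With y = sum_k a_k x^k, matching x^k gives (k+2)(k+1) a_{k+2} = (k^2 - n^2) a_k = (k - 6)(k + 6) a_k. The right side vanishes at k = 6, so the series with the parity of 6 terminates at degree 6.
Standard normalization: leading coefficient of T_n is 2^(n-1), so a_6 = 2^5 = 32. Work downward with a_k = (k+1)(k+2) a_{k+2} / ((k - 6)(k + 6)):
  a_4 = (5)(6)(32) / ((4 - 6)(4 + 6)) = 960/(-20) = -48
  a_2 = (3)(4)(-48) / ((2 - 6)(2 + 6)) = -576/(-32) = 18
  a_0 = (1)(2)(18) / ((0 - 6)(0 + 6)) = 36/(-36) = -1
Hence T_6(x) = 32 x^6 - 48 x^4 + 18 x^2 - 1.

T_6(x); series = 32 x^6 - 48 x^4 + 18 x^2 - 1


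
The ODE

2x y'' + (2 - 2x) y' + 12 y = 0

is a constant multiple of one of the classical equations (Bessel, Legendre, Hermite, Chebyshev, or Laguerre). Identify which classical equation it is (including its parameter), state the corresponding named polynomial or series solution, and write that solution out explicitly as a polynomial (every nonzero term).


All three coefficients share the factor 2; dividing through by 2 gives  x y'' + (1 - x) y' + 6 y = 0.
This matches the Laguerre equation x y'' + (1 - x) y' + n y = 0 with n = 6; the polynomial solution is L_6(x).
With y = sum_k a_k x^k, matching x^k gives (k+1)k a_{k+1} + (k+1) a_{k+1} - k a_k + n a_k = 0, i.e. (k+1)^2 a_{k+1} = (k - n) a_k = (k - 6) a_k. The right side vanishes at k = 6, so the series terminates at degree 6.
Standard normalization L_n(0) = 1 gives a_0 = 1. Work upward with a_{k+1} = (k - 6) a_k / (k+1)^2:
  a_1 = (0 - 6)(1) / 1^2 = -6/1 = -6
  a_2 = (1 - 6)(-6) / 2^2 = 30/4 = 15/2
  a_3 = (2 - 6)(15/2) / 3^2 = -30/9 = -10/3
  a_4 = (3 - 6)(-10/3) / 4^2 = 10/16 = 5/8
  a_5 = (4 - 6)(5/8) / 5^2 = (-5/4)/25 = -1/20
  a_6 = (5 - 6)(-1/20) / 6^2 = (1/20)/36 = 1/720
Hence L_6(x) = x^6/720 - x^5/20 + 5 x^4/8 - 10 x^3/3 + 15 x^2/2 - 6 x + 1.

L_6(x); series = x^6/720 - x^5/20 + 5 x^4/8 - 10 x^3/3 + 15 x^2/2 - 6 x + 1


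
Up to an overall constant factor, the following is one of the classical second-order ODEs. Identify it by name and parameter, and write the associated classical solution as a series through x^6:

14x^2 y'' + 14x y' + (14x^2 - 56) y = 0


All three coefficients share the factor 14; dividing through by 14 gives  x^2 y'' + x y' + (x^2 - 4) y = 0.
This matches the Bessel equation x^2 y'' + x y' + (x^2 - nu^2) y = 0 with nu^2 = 4, so nu = 2; the solution bounded at x = 0 is J_2(x).
Frobenius at x = 0: indicial roots ±nu; for r = nu the recurrence k(k + 2nu) c_k = -c_{k-2} gives the standard series J_nu(x) = sum_{k>=0} (-1)^k / (k! (k+nu)!) (x/2)^(2k+nu). Evaluate the first 3 terms:
  k = 0: (-1)^0 / (0! * 2! * 2^2) x^2 = 1/(1*2*4) x^2 = (1/8) x^2
  k = 1: (-1)^1 / (1! * 3! * 2^4) x^4 = -1/(1*6*16) x^4 = (-1/96) x^4
  k = 2: (-1)^2 / (2! * 4! * 2^6) x^6 = 1/(2*24*64) x^6 = (1/3072) x^6
Hence J_2(x) = x^6/3072 - x^4/96 + x^2/8 + ....

J_2(x); series = x^6/3072 - x^4/96 + x^2/8


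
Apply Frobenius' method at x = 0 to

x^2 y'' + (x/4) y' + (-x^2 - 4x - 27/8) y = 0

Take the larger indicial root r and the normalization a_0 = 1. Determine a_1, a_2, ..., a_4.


Write in Frobenius form y'' + (p(x)/x) y' + (q(x)/x^2) y = 0:
  p(x) = 1/4,  q(x) = -x^2 - 4x - 27/8.
Indicial equation: r(r-1) + (1/4) r + (-27/8) = 0 -> roots r_1 = 9/4, r_2 = -3/2.
Take r = r_1 = 9/4. Let y(x) = x^r sum_{n>=0} a_n x^n with a_0 = 1.
Substitute y = x^r sum a_n x^n and match x^{r+n}. The recurrence is
  D(n) a_n - 4 a_{n-1} - 1 a_{n-2} = 0,  where D(n) = (r+n)(r+n-1) + (1/4)(r+n) + (-27/8).
  a_n = [4 a_{n-1} + 1 a_{n-2}] / D(n).
Since the indicial polynomial factors as (r - r_1)(r - r_2), D(n) = (r_1 + n - r_1)(r_1 + n - r_2) = n(n + 15/4).
Evaluating step by step (a_0 = 1):
  n = 1: D(1) = 1(1 + 15/4) = 19/4; numerator = 4(1) = 4; a_1 = (4)/(19/4) = 16/19
  n = 2: D(2) = 2(2 + 15/4) = 23/2; numerator = 4(16/19) + 1(1) = 83/19; a_2 = (83/19)/(23/2) = 166/437
  n = 3: D(3) = 3(3 + 15/4) = 81/4; numerator = 4(166/437) + 1(16/19) = 1032/437; a_3 = (1032/437)/(81/4) = 1376/11799
  n = 4: D(4) = 4(4 + 15/4) = 31; numerator = 4(1376/11799) + 1(166/437) = 9986/11799; a_4 = (9986/11799)/(31) = 9986/365769

r = 9/4; a_0 = 1; a_1 = 16/19; a_2 = 166/437; a_3 = 1376/11799; a_4 = 9986/365769


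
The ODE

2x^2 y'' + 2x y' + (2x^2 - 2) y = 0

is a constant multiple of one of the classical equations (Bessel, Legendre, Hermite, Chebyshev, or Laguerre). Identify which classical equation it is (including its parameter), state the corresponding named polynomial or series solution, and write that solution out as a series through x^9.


All three coefficients share the factor 2; dividing through by 2 gives  x^2 y'' + x y' + (x^2 - 1) y = 0.
This matches the Bessel equation x^2 y'' + x y' + (x^2 - nu^2) y = 0 with nu^2 = 1, so nu = 1; the solution bounded at x = 0 is J_1(x).
Frobenius at x = 0: indicial roots ±nu; for r = nu the recurrence k(k + 2nu) c_k = -c_{k-2} gives the standard series J_nu(x) = sum_{k>=0} (-1)^k / (k! (k+nu)!) (x/2)^(2k+nu). Evaluate the first 5 terms:
  k = 0: (-1)^0 / (0! * 1! * 2^1) x^1 = 1/(1*1*2) x^1 = (1/2) x^1
  k = 1: (-1)^1 / (1! * 2! * 2^3) x^3 = -1/(1*2*8) x^3 = (-1/16) x^3
  k = 2: (-1)^2 / (2! * 3! * 2^5) x^5 = 1/(2*6*32) x^5 = (1/384) x^5
  k = 3: (-1)^3 / (3! * 4! * 2^7) x^7 = -1/(6*24*128) x^7 = (-1/18432) x^7
  k = 4: (-1)^4 / (4! * 5! * 2^9) x^9 = 1/(24*120*512) x^9 = (1/1474560) x^9
Hence J_1(x) = x^9/1474560 - x^7/18432 + x^5/384 - x^3/16 + x/2 + ....

J_1(x); series = x^9/1474560 - x^7/18432 + x^5/384 - x^3/16 + x/2


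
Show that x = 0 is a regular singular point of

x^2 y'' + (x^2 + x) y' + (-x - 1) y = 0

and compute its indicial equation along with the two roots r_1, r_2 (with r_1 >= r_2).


Divide by x^2 to reach normal form y'' + P_1(x) y' + P_2(x) y = 0 with P_1(x) = 1 + 1/x and P_2(x) = -1/x - 1/x^2.
x = 0 is a singular point because the y'-coefficient 1 + 1/x has a pole at x = 0 and the y-coefficient -1/x - 1/x^2 has a pole at x = 0.
It is a regular singular point because x P_1(x) = p(x) = x + 1 and x^2 P_2(x) = q(x) = -x - 1 are polynomials, hence analytic at x = 0.
p(0) = 1,  q(0) = -1.
Indicial equation: r(r-1) + p(0) r + q(0) = 0, i.e. r^2 + (p(0) - 1) r + q(0) = 0, i.e. r^2 - 1 = 0.
Discriminant: (0)^2 - 4(-1) = 4, so r = (0 ± 2)/2.
Solving: r_1 = 1, r_2 = -1.

indicial: r^2 - 1 = 0; roots r_1 = 1, r_2 = -1


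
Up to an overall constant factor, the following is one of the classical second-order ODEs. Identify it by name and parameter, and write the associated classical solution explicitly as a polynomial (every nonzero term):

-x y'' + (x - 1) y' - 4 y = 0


All three coefficients share the factor -1; dividing through by -1 gives  x y'' + (1 - x) y' + 4 y = 0.
This matches the Laguerre equation x y'' + (1 - x) y' + n y = 0 with n = 4; the polynomial solution is L_4(x).
With y = sum_k a_k x^k, matching x^k gives (k+1)k a_{k+1} + (k+1) a_{k+1} - k a_k + n a_k = 0, i.e. (k+1)^2 a_{k+1} = (k - n) a_k = (k - 4) a_k. The right side vanishes at k = 4, so the series terminates at degree 4.
Standard normalization L_n(0) = 1 gives a_0 = 1. Work upward with a_{k+1} = (k - 4) a_k / (k+1)^2:
  a_1 = (0 - 4)(1) / 1^2 = -4/1 = -4
  a_2 = (1 - 4)(-4) / 2^2 = 12/4 = 3
  a_3 = (2 - 4)(3) / 3^2 = -6/9 = -2/3
  a_4 = (3 - 4)(-2/3) / 4^2 = (2/3)/16 = 1/24
Hence L_4(x) = x^4/24 - 2 x^3/3 + 3 x^2 - 4 x + 1.

L_4(x); series = x^4/24 - 2 x^3/3 + 3 x^2 - 4 x + 1


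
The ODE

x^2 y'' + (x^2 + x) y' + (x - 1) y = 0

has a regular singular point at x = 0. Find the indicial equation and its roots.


Divide by x^2 to reach normal form y'' + P_1(x) y' + P_2(x) y = 0 with P_1(x) = 1 + 1/x and P_2(x) = 1/x - 1/x^2.
x = 0 is a singular point because the y'-coefficient 1 + 1/x has a pole at x = 0 and the y-coefficient 1/x - 1/x^2 has a pole at x = 0.
It is a regular singular point because x P_1(x) = p(x) = x + 1 and x^2 P_2(x) = q(x) = x - 1 are polynomials, hence analytic at x = 0.
p(0) = 1,  q(0) = -1.
Indicial equation: r(r-1) + p(0) r + q(0) = 0, i.e. r^2 + (p(0) - 1) r + q(0) = 0, i.e. r^2 - 1 = 0.
Discriminant: (0)^2 - 4(-1) = 4, so r = (0 ± 2)/2.
Solving: r_1 = 1, r_2 = -1.

indicial: r^2 - 1 = 0; roots r_1 = 1, r_2 = -1


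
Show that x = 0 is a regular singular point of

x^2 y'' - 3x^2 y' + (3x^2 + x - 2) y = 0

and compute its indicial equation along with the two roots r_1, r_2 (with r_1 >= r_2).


Divide by x^2 to reach normal form y'' + P_1(x) y' + P_2(x) y = 0 with P_1(x) = -3 and P_2(x) = 3 + 1/x - 2/x^2.
x = 0 is a singular point because the y-coefficient 3 + 1/x - 2/x^2 has a pole at x = 0.
It is a regular singular point because x P_1(x) = p(x) = -3x and x^2 P_2(x) = q(x) = 3x^2 + x - 2 are polynomials, hence analytic at x = 0.
p(0) = 0,  q(0) = -2.
Indicial equation: r(r-1) + p(0) r + q(0) = 0, i.e. r^2 + (p(0) - 1) r + q(0) = 0, i.e. r^2 - 1 r - 2 = 0.
Discriminant: (-1)^2 - 4(-2) = 9, so r = (1 ± 3)/2.
Solving: r_1 = 2, r_2 = -1.

indicial: r^2 - 1 r - 2 = 0; roots r_1 = 2, r_2 = -1


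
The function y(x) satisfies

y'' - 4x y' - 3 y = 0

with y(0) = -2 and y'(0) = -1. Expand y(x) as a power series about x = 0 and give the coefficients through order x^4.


Ansatz: y(x) = sum_{n>=0} a_n x^n, so y'(x) = sum_{n>=1} n a_n x^(n-1) and y''(x) = sum_{n>=2} n(n-1) a_n x^(n-2).
Substitute into P(x) y'' + Q(x) y' + R(x) y = 0 with P(x) = 1, Q(x) = -4x, R(x) = -3, and match powers of x.
Initial conditions: a_0 = -2, a_1 = -1.
Setting the coefficient of each power of x to zero and solving order by order (substituting the coefficients already found):
  x^0: 2 a_2 - 3 a_0 = 0  ->  2 a_2 = 3 a_0 = -6  ->  a_2 = -3
  x^1: 6 a_3 - 7 a_1 = 0  ->  6 a_3 = 7 a_1 = -7  ->  a_3 = -7/6
  x^2: 12 a_4 - 11 a_2 = 0  ->  12 a_4 = 11 a_2 = -33  ->  a_4 = -11/4
Truncated series: y(x) = -2 - x - 3 x^2 - (7/6) x^3 - (11/4) x^4 + O(x^5).

a_0 = -2; a_1 = -1; a_2 = -3; a_3 = -7/6; a_4 = -11/4


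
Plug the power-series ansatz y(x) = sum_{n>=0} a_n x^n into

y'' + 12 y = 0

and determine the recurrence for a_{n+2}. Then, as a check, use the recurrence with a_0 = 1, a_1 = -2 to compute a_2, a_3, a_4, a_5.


Substitute y = sum_n a_n x^n into y'' + (const) y = 0.
y''(x) = sum_{n>=0} (n+2)(n+1) a_{n+2} x^n.
The ODE becomes sum_n [(n+2)(n+1) a_{n+2} + 12 a_n] x^n = 0.
Setting each coefficient to zero gives the recurrence:
  (n+2)(n+1) a_{n+2} + 12 a_n = 0,
  a_{n+2} = -12 / ((n+1)(n+2)) a_n.

Check with a_0 = 1, a_1 = -2 (apply the recurrence for n = 0, 1, 2, 3): a_0 = 1, a_1 = -2, a_2 = -6, a_3 = 4, a_4 = 6, a_5 = -12/5.

a_{n+2} = -12/((n+1)(n+2)) * a_n; check: a_0 = 1, a_1 = -2, a_2 = -6, a_3 = 4, a_4 = 6, a_5 = -12/5


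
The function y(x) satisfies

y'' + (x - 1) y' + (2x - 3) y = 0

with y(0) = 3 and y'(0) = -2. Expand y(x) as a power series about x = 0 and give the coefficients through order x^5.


Ansatz: y(x) = sum_{n>=0} a_n x^n, so y'(x) = sum_{n>=1} n a_n x^(n-1) and y''(x) = sum_{n>=2} n(n-1) a_n x^(n-2).
Substitute into P(x) y'' + Q(x) y' + R(x) y = 0 with P(x) = 1, Q(x) = x - 1, R(x) = 2x - 3, and match powers of x.
Initial conditions: a_0 = 3, a_1 = -2.
Setting the coefficient of each power of x to zero and solving order by order (substituting the coefficients already found):
  x^0: 2 a_2 - a_1 - 3 a_0 = 0  ->  2 a_2 = a_1 + 3 a_0 = 7  ->  a_2 = 7/2
  x^1: 6 a_3 - 2 a_2 - 2 a_1 + 2 a_0 = 0  ->  6 a_3 = 2 a_2 + 2 a_1 - 2 a_0 = -3  ->  a_3 = -1/2
  x^2: 12 a_4 - 3 a_3 - a_2 + 2 a_1 = 0  ->  12 a_4 = 3 a_3 + a_2 - 2 a_1 = 6  ->  a_4 = 1/2
  x^3: 20 a_5 - 4 a_4 + 2 a_2 = 0  ->  20 a_5 = 4 a_4 - 2 a_2 = -5  ->  a_5 = -1/4
Truncated series: y(x) = 3 - 2 x + (7/2) x^2 - (1/2) x^3 + (1/2) x^4 - (1/4) x^5 + O(x^6).

a_0 = 3; a_1 = -2; a_2 = 7/2; a_3 = -1/2; a_4 = 1/2; a_5 = -1/4


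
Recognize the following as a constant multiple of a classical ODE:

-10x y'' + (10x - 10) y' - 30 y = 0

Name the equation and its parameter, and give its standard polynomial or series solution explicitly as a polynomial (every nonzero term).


All three coefficients share the factor -10; dividing through by -10 gives  x y'' + (1 - x) y' + 3 y = 0.
This matches the Laguerre equation x y'' + (1 - x) y' + n y = 0 with n = 3; the polynomial solution is L_3(x).
With y = sum_k a_k x^k, matching x^k gives (k+1)k a_{k+1} + (k+1) a_{k+1} - k a_k + n a_k = 0, i.e. (k+1)^2 a_{k+1} = (k - n) a_k = (k - 3) a_k. The right side vanishes at k = 3, so the series terminates at degree 3.
Standard normalization L_n(0) = 1 gives a_0 = 1. Work upward with a_{k+1} = (k - 3) a_k / (k+1)^2:
  a_1 = (0 - 3)(1) / 1^2 = -3/1 = -3
  a_2 = (1 - 3)(-3) / 2^2 = 6/4 = 3/2
  a_3 = (2 - 3)(3/2) / 3^2 = (-3/2)/9 = -1/6
Hence L_3(x) = -x^3/6 + 3 x^2/2 - 3 x + 1.

L_3(x); series = -x^3/6 + 3 x^2/2 - 3 x + 1


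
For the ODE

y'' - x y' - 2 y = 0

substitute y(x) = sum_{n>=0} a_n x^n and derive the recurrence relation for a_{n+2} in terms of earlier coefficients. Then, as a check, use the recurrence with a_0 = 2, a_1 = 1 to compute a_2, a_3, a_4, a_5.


Substitute y = sum_n a_n x^n.
y''(x) has coefficient (n+2)(n+1) a_{n+2} at x^n;
-x y'(x) has coefficient -n a_n at x^n (shift);
-2 y(x) has coefficient -2 a_n at x^n.
Matching x^n: (n+2)(n+1) a_{n+2} + (-n - 2) a_n = 0.
Thus a_{n+2} = (n + 2) / ((n+1)(n+2)) * a_n.

Check with a_0 = 2, a_1 = 1 (apply the recurrence for n = 0, 1, 2, 3): a_0 = 2, a_1 = 1, a_2 = 2, a_3 = 1/2, a_4 = 2/3, a_5 = 1/8.

a_(n+2) = (n + 2) / ((n+1)(n+2)) * a_n; check: a_0 = 2, a_1 = 1, a_2 = 2, a_3 = 1/2, a_4 = 2/3, a_5 = 1/8


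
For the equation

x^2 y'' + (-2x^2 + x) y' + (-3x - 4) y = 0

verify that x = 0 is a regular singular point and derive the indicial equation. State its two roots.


Divide by x^2 to reach normal form y'' + P_1(x) y' + P_2(x) y = 0 with P_1(x) = -2 + 1/x and P_2(x) = -3/x - 4/x^2.
x = 0 is a singular point because the y'-coefficient -2 + 1/x has a pole at x = 0 and the y-coefficient -3/x - 4/x^2 has a pole at x = 0.
It is a regular singular point because x P_1(x) = p(x) = 1 - 2x and x^2 P_2(x) = q(x) = -3x - 4 are polynomials, hence analytic at x = 0.
p(0) = 1,  q(0) = -4.
Indicial equation: r(r-1) + p(0) r + q(0) = 0, i.e. r^2 + (p(0) - 1) r + q(0) = 0, i.e. r^2 - 4 = 0.
Discriminant: (0)^2 - 4(-4) = 16, so r = (0 ± 4)/2.
Solving: r_1 = 2, r_2 = -2.

indicial: r^2 - 4 = 0; roots r_1 = 2, r_2 = -2


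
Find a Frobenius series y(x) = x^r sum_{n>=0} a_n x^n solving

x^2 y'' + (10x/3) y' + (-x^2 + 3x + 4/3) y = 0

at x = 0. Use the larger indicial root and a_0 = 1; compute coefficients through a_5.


Write in Frobenius form y'' + (p(x)/x) y' + (q(x)/x^2) y = 0:
  p(x) = 10/3,  q(x) = -x^2 + 3x + 4/3.
Indicial equation: r(r-1) + (10/3) r + (4/3) = 0 -> roots r_1 = -1, r_2 = -4/3.
Take r = r_1 = -1. Let y(x) = x^r sum_{n>=0} a_n x^n with a_0 = 1.
Substitute y = x^r sum a_n x^n and match x^{r+n}. The recurrence is
  D(n) a_n + 3 a_{n-1} - 1 a_{n-2} = 0,  where D(n) = (r+n)(r+n-1) + (10/3)(r+n) + (4/3).
  a_n = [-3 a_{n-1} + 1 a_{n-2}] / D(n).
Since the indicial polynomial factors as (r - r_1)(r - r_2), D(n) = (r_1 + n - r_1)(r_1 + n - r_2) = n(n + 1/3).
Evaluating step by step (a_0 = 1):
  n = 1: D(1) = 1(1 + 1/3) = 4/3; numerator = -3(1) = -3; a_1 = (-3)/(4/3) = -9/4
  n = 2: D(2) = 2(2 + 1/3) = 14/3; numerator = -3(-9/4) + 1(1) = 31/4; a_2 = (31/4)/(14/3) = 93/56
  n = 3: D(3) = 3(3 + 1/3) = 10; numerator = -3(93/56) + 1(-9/4) = -405/56; a_3 = (-405/56)/(10) = -81/112
  n = 4: D(4) = 4(4 + 1/3) = 52/3; numerator = -3(-81/112) + 1(93/56) = 429/112; a_4 = (429/112)/(52/3) = 99/448
  n = 5: D(5) = 5(5 + 1/3) = 80/3; numerator = -3(99/448) + 1(-81/112) = -621/448; a_5 = (-621/448)/(80/3) = -1863/35840

r = -1; a_0 = 1; a_1 = -9/4; a_2 = 93/56; a_3 = -81/112; a_4 = 99/448; a_5 = -1863/35840


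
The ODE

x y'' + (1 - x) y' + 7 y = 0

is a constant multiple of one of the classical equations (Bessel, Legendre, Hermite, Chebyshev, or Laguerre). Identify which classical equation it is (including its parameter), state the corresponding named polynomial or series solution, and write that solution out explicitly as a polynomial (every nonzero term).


The equation is already in a standard form:  x y'' + (1 - x) y' + 7 y = 0.
This matches the Laguerre equation x y'' + (1 - x) y' + n y = 0 with n = 7; the polynomial solution is L_7(x).
With y = sum_k a_k x^k, matching x^k gives (k+1)k a_{k+1} + (k+1) a_{k+1} - k a_k + n a_k = 0, i.e. (k+1)^2 a_{k+1} = (k - n) a_k = (k - 7) a_k. The right side vanishes at k = 7, so the series terminates at degree 7.
Standard normalization L_n(0) = 1 gives a_0 = 1. Work upward with a_{k+1} = (k - 7) a_k / (k+1)^2:
  a_1 = (0 - 7)(1) / 1^2 = -7/1 = -7
  a_2 = (1 - 7)(-7) / 2^2 = 42/4 = 21/2
  a_3 = (2 - 7)(21/2) / 3^2 = (-105/2)/9 = -35/6
  a_4 = (3 - 7)(-35/6) / 4^2 = (70/3)/16 = 35/24
  a_5 = (4 - 7)(35/24) / 5^2 = (-35/8)/25 = -7/40
  a_6 = (5 - 7)(-7/40) / 6^2 = (7/20)/36 = 7/720
  a_7 = (6 - 7)(7/720) / 7^2 = (-7/720)/49 = -1/5040
Hence L_7(x) = -x^7/5040 + 7 x^6/720 - 7 x^5/40 + 35 x^4/24 - 35 x^3/6 + 21 x^2/2 - 7 x + 1.

L_7(x); series = -x^7/5040 + 7 x^6/720 - 7 x^5/40 + 35 x^4/24 - 35 x^3/6 + 21 x^2/2 - 7 x + 1


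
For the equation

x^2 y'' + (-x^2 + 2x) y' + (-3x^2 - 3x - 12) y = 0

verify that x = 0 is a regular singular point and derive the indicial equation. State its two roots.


Divide by x^2 to reach normal form y'' + P_1(x) y' + P_2(x) y = 0 with P_1(x) = -1 + 2/x and P_2(x) = -3 - 3/x - 12/x^2.
x = 0 is a singular point because the y'-coefficient -1 + 2/x has a pole at x = 0 and the y-coefficient -3 - 3/x - 12/x^2 has a pole at x = 0.
It is a regular singular point because x P_1(x) = p(x) = 2 - x and x^2 P_2(x) = q(x) = -3x^2 - 3x - 12 are polynomials, hence analytic at x = 0.
p(0) = 2,  q(0) = -12.
Indicial equation: r(r-1) + p(0) r + q(0) = 0, i.e. r^2 + (p(0) - 1) r + q(0) = 0, i.e. r^2 + 1 r - 12 = 0.
Discriminant: (1)^2 - 4(-12) = 49, so r = (-1 ± 7)/2.
Solving: r_1 = 3, r_2 = -4.

indicial: r^2 + 1 r - 12 = 0; roots r_1 = 3, r_2 = -4


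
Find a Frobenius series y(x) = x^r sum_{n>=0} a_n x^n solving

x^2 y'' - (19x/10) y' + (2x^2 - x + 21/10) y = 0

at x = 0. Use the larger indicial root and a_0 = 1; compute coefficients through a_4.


Write in Frobenius form y'' + (p(x)/x) y' + (q(x)/x^2) y = 0:
  p(x) = -19/10,  q(x) = 2x^2 - x + 21/10.
Indicial equation: r(r-1) + (-19/10) r + (21/10) = 0 -> roots r_1 = 3/2, r_2 = 7/5.
Take r = r_1 = 3/2. Let y(x) = x^r sum_{n>=0} a_n x^n with a_0 = 1.
Substitute y = x^r sum a_n x^n and match x^{r+n}. The recurrence is
  D(n) a_n - 1 a_{n-1} + 2 a_{n-2} = 0,  where D(n) = (r+n)(r+n-1) + (-19/10)(r+n) + (21/10).
  a_n = [1 a_{n-1} - 2 a_{n-2}] / D(n).
Since the indicial polynomial factors as (r - r_1)(r - r_2), D(n) = (r_1 + n - r_1)(r_1 + n - r_2) = n(n + 1/10).
Evaluating step by step (a_0 = 1):
  n = 1: D(1) = 1(1 + 1/10) = 11/10; numerator = 1(1) = 1; a_1 = (1)/(11/10) = 10/11
  n = 2: D(2) = 2(2 + 1/10) = 21/5; numerator = 1(10/11) - 2(1) = -12/11; a_2 = (-12/11)/(21/5) = -20/77
  n = 3: D(3) = 3(3 + 1/10) = 93/10; numerator = 1(-20/77) - 2(10/11) = -160/77; a_3 = (-160/77)/(93/10) = -1600/7161
  n = 4: D(4) = 4(4 + 1/10) = 82/5; numerator = 1(-1600/7161) - 2(-20/77) = 2120/7161; a_4 = (2120/7161)/(82/5) = 5300/293601

r = 3/2; a_0 = 1; a_1 = 10/11; a_2 = -20/77; a_3 = -1600/7161; a_4 = 5300/293601


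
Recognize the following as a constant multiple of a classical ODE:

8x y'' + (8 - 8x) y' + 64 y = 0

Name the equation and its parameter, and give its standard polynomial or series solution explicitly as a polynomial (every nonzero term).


All three coefficients share the factor 8; dividing through by 8 gives  x y'' + (1 - x) y' + 8 y = 0.
This matches the Laguerre equation x y'' + (1 - x) y' + n y = 0 with n = 8; the polynomial solution is L_8(x).
With y = sum_k a_k x^k, matching x^k gives (k+1)k a_{k+1} + (k+1) a_{k+1} - k a_k + n a_k = 0, i.e. (k+1)^2 a_{k+1} = (k - n) a_k = (k - 8) a_k. The right side vanishes at k = 8, so the series terminates at degree 8.
Standard normalization L_n(0) = 1 gives a_0 = 1. Work upward with a_{k+1} = (k - 8) a_k / (k+1)^2:
  a_1 = (0 - 8)(1) / 1^2 = -8/1 = -8
  a_2 = (1 - 8)(-8) / 2^2 = 56/4 = 14
  a_3 = (2 - 8)(14) / 3^2 = -84/9 = -28/3
  a_4 = (3 - 8)(-28/3) / 4^2 = (140/3)/16 = 35/12
  a_5 = (4 - 8)(35/12) / 5^2 = (-35/3)/25 = -7/15
  a_6 = (5 - 8)(-7/15) / 6^2 = (7/5)/36 = 7/180
  a_7 = (6 - 8)(7/180) / 7^2 = (-7/90)/49 = -1/630
  a_8 = (7 - 8)(-1/630) / 8^2 = (1/630)/64 = 1/40320
Hence L_8(x) = x^8/40320 - x^7/630 + 7 x^6/180 - 7 x^5/15 + 35 x^4/12 - 28 x^3/3 + 14 x^2 - 8 x + 1.

L_8(x); series = x^8/40320 - x^7/630 + 7 x^6/180 - 7 x^5/15 + 35 x^4/12 - 28 x^3/3 + 14 x^2 - 8 x + 1


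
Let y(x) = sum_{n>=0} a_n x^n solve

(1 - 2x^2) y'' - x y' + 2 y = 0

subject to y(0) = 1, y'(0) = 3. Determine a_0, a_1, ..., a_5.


Ansatz: y(x) = sum_{n>=0} a_n x^n, so y'(x) = sum_{n>=1} n a_n x^(n-1) and y''(x) = sum_{n>=2} n(n-1) a_n x^(n-2).
Substitute into P(x) y'' + Q(x) y' + R(x) y = 0 with P(x) = 1 - 2x^2, Q(x) = -x, R(x) = 2, and match powers of x.
Initial conditions: a_0 = 1, a_1 = 3.
Setting the coefficient of each power of x to zero and solving order by order (substituting the coefficients already found):
  x^0: 2 a_2 + 2 a_0 = 0  ->  2 a_2 = -2 a_0 = -2  ->  a_2 = -1
  x^1: 6 a_3 + a_1 = 0  ->  6 a_3 = -a_1 = -3  ->  a_3 = -1/2
  x^2: 12 a_4 - 4 a_2 = 0  ->  12 a_4 = 4 a_2 = -4  ->  a_4 = -1/3
  x^3: 20 a_5 - 13 a_3 = 0  ->  20 a_5 = 13 a_3 = -13/2  ->  a_5 = -13/40
Truncated series: y(x) = 1 + 3 x - x^2 - (1/2) x^3 - (1/3) x^4 - (13/40) x^5 + O(x^6).

a_0 = 1; a_1 = 3; a_2 = -1; a_3 = -1/2; a_4 = -1/3; a_5 = -13/40


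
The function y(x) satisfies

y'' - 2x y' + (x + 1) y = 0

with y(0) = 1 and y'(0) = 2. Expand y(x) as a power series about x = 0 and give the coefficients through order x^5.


Ansatz: y(x) = sum_{n>=0} a_n x^n, so y'(x) = sum_{n>=1} n a_n x^(n-1) and y''(x) = sum_{n>=2} n(n-1) a_n x^(n-2).
Substitute into P(x) y'' + Q(x) y' + R(x) y = 0 with P(x) = 1, Q(x) = -2x, R(x) = x + 1, and match powers of x.
Initial conditions: a_0 = 1, a_1 = 2.
Setting the coefficient of each power of x to zero and solving order by order (substituting the coefficients already found):
  x^0: 2 a_2 + a_0 = 0  ->  2 a_2 = -a_0 = -1  ->  a_2 = -1/2
  x^1: 6 a_3 - a_1 + a_0 = 0  ->  6 a_3 = a_1 - a_0 = 1  ->  a_3 = 1/6
  x^2: 12 a_4 - 3 a_2 + a_1 = 0  ->  12 a_4 = 3 a_2 - a_1 = -7/2  ->  a_4 = -7/24
  x^3: 20 a_5 - 5 a_3 + a_2 = 0  ->  20 a_5 = 5 a_3 - a_2 = 4/3  ->  a_5 = 1/15
Truncated series: y(x) = 1 + 2 x - (1/2) x^2 + (1/6) x^3 - (7/24) x^4 + (1/15) x^5 + O(x^6).

a_0 = 1; a_1 = 2; a_2 = -1/2; a_3 = 1/6; a_4 = -7/24; a_5 = 1/15


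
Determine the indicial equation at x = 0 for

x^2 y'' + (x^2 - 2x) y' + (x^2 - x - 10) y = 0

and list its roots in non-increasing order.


Divide by x^2 to reach normal form y'' + P_1(x) y' + P_2(x) y = 0 with P_1(x) = 1 - 2/x and P_2(x) = 1 - 1/x - 10/x^2.
x = 0 is a singular point because the y'-coefficient 1 - 2/x has a pole at x = 0 and the y-coefficient 1 - 1/x - 10/x^2 has a pole at x = 0.
It is a regular singular point because x P_1(x) = p(x) = x - 2 and x^2 P_2(x) = q(x) = x^2 - x - 10 are polynomials, hence analytic at x = 0.
p(0) = -2,  q(0) = -10.
Indicial equation: r(r-1) + p(0) r + q(0) = 0, i.e. r^2 + (p(0) - 1) r + q(0) = 0, i.e. r^2 - 3 r - 10 = 0.
Discriminant: (-3)^2 - 4(-10) = 49, so r = (3 ± 7)/2.
Solving: r_1 = 5, r_2 = -2.

indicial: r^2 - 3 r - 10 = 0; roots r_1 = 5, r_2 = -2


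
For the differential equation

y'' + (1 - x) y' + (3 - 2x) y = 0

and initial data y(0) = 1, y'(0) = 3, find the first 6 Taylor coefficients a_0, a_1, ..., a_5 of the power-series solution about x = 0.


Ansatz: y(x) = sum_{n>=0} a_n x^n, so y'(x) = sum_{n>=1} n a_n x^(n-1) and y''(x) = sum_{n>=2} n(n-1) a_n x^(n-2).
Substitute into P(x) y'' + Q(x) y' + R(x) y = 0 with P(x) = 1, Q(x) = 1 - x, R(x) = 3 - 2x, and match powers of x.
Initial conditions: a_0 = 1, a_1 = 3.
Setting the coefficient of each power of x to zero and solving order by order (substituting the coefficients already found):
  x^0: 2 a_2 + a_1 + 3 a_0 = 0  ->  2 a_2 = -a_1 - 3 a_0 = -6  ->  a_2 = -3
  x^1: 6 a_3 + 2 a_2 + 2 a_1 - 2 a_0 = 0  ->  6 a_3 = -2 a_2 - 2 a_1 + 2 a_0 = 2  ->  a_3 = 1/3
  x^2: 12 a_4 + 3 a_3 + a_2 - 2 a_1 = 0  ->  12 a_4 = -3 a_3 - a_2 + 2 a_1 = 8  ->  a_4 = 2/3
  x^3: 20 a_5 + 4 a_4 - 2 a_2 = 0  ->  20 a_5 = -4 a_4 + 2 a_2 = -26/3  ->  a_5 = -13/30
Truncated series: y(x) = 1 + 3 x - 3 x^2 + (1/3) x^3 + (2/3) x^4 - (13/30) x^5 + O(x^6).

a_0 = 1; a_1 = 3; a_2 = -3; a_3 = 1/3; a_4 = 2/3; a_5 = -13/30


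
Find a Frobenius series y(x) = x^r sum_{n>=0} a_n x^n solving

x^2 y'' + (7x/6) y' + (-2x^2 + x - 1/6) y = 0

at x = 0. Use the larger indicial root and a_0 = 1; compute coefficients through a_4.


Write in Frobenius form y'' + (p(x)/x) y' + (q(x)/x^2) y = 0:
  p(x) = 7/6,  q(x) = -2x^2 + x - 1/6.
Indicial equation: r(r-1) + (7/6) r + (-1/6) = 0 -> roots r_1 = 1/3, r_2 = -1/2.
Take r = r_1 = 1/3. Let y(x) = x^r sum_{n>=0} a_n x^n with a_0 = 1.
Substitute y = x^r sum a_n x^n and match x^{r+n}. The recurrence is
  D(n) a_n + 1 a_{n-1} - 2 a_{n-2} = 0,  where D(n) = (r+n)(r+n-1) + (7/6)(r+n) + (-1/6).
  a_n = [-1 a_{n-1} + 2 a_{n-2}] / D(n).
Since the indicial polynomial factors as (r - r_1)(r - r_2), D(n) = (r_1 + n - r_1)(r_1 + n - r_2) = n(n + 5/6).
Evaluating step by step (a_0 = 1):
  n = 1: D(1) = 1(1 + 5/6) = 11/6; numerator = -1(1) = -1; a_1 = (-1)/(11/6) = -6/11
  n = 2: D(2) = 2(2 + 5/6) = 17/3; numerator = -1(-6/11) + 2(1) = 28/11; a_2 = (28/11)/(17/3) = 84/187
  n = 3: D(3) = 3(3 + 5/6) = 23/2; numerator = -1(84/187) + 2(-6/11) = -288/187; a_3 = (-288/187)/(23/2) = -576/4301
  n = 4: D(4) = 4(4 + 5/6) = 58/3; numerator = -1(-576/4301) + 2(84/187) = 4440/4301; a_4 = (4440/4301)/(58/3) = 6660/124729

r = 1/3; a_0 = 1; a_1 = -6/11; a_2 = 84/187; a_3 = -576/4301; a_4 = 6660/124729
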